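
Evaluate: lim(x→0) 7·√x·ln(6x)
This is a 0·∞ indeterminate form.

Rewrite 0·∞ as a quotient (0/0 or ∞/∞ form), then apply L'Hôpital's rule:
  lim(x→0) 7·√x·ln(6x) = 0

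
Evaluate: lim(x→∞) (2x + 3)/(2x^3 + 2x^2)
This is an ∞/∞ indeterminate form.

Apply L'Hôpital's rule: differentiate numerator and denominator separately.
  f(x) = 2·x + 3   ⇒   f'(x) = 2
  g(x) = 2·x^3 + 2·x^2   ⇒   g'(x) = 6·x^2 + 4·x
  lim(x→∞) f'(x)/g'(x) = lim(x→∞) (2)/(6·x^2 + 4·x)
  = 0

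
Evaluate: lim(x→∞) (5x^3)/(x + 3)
This is an ∞/∞ indeterminate form.

Apply L'Hôpital's rule: differentiate numerator and denominator separately.
  f(x) = 5·x^3   ⇒   f'(x) = 15·x^2
  g(x) = x + 3   ⇒   g'(x) = 1
  lim(x→∞) f'(x)/g'(x) = lim(x→∞) (15·x^2)/(1)
  = ∞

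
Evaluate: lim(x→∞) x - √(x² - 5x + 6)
This is an ∞-∞ indeterminate form.

Combine fractions or rationalize to convert ∞-∞ to 0/0 form:
  lim(x→∞) x - √(x² - 5x + 6) = 5/2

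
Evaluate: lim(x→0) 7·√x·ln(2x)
This is a 0·∞ indeterminate form.

Rewrite 0·∞ as a quotient (0/0 or ∞/∞ form), then apply L'Hôpital's rule:
  lim(x→0) 7·√x·ln(2x) = 0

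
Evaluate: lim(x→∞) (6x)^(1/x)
This is an exponential indeterminate form.

For exponential indeterminate forms, take the natural log:
  Let L = lim(x→∞) (6x)^(1/x)
  Then ln(L) = lim(x→∞) [exponent × ln(base)]
  Evaluate using L'Hôpital or standard limits, then exponentiate.
  L = 1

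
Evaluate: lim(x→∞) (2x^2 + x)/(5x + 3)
This is an ∞/∞ indeterminate form.

Apply L'Hôpital's rule: differentiate numerator and denominator separately.
  f(x) = 2·x^2 + x   ⇒   f'(x) = 4·x + 1
  g(x) = 5·x + 3   ⇒   g'(x) = 5
  lim(x→∞) f'(x)/g'(x) = lim(x→∞) (4·x + 1)/(5)
  = ∞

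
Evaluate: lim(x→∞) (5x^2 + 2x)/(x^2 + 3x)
This is an ∞/∞ indeterminate form.

Apply L'Hôpital's rule: differentiate numerator and denominator separately.
  f(x) = 5·x^2 + 2·x   ⇒   f'(x) = 10·x + 2
  g(x) = x^2 + 3·x   ⇒   g'(x) = 2·x + 3
  lim(x→∞) f'(x)/g'(x) = lim(x→∞) (10·x + 2)/(2·x + 3)
  = 5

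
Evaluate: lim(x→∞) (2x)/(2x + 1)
This is an ∞/∞ indeterminate form.

Apply L'Hôpital's rule: differentiate numerator and denominator separately.
  f(x) = 2·x   ⇒   f'(x) = 2
  g(x) = 2·x + 1   ⇒   g'(x) = 2
  lim(x→∞) f'(x)/g'(x) = lim(x→∞) (2)/(2)
  = 1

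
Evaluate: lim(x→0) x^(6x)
This is an exponential indeterminate form.

For exponential indeterminate forms, take the natural log:
  Let L = lim(x→0) x^(6x)
  Then ln(L) = lim(x→0) [exponent × ln(base)]
  Evaluate using L'Hôpital or standard limits, then exponentiate.
  L = 1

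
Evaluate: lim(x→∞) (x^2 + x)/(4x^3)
This is an ∞/∞ indeterminate form.

Apply L'Hôpital's rule: differentiate numerator and denominator separately.
  f(x) = x^2 + x   ⇒   f'(x) = 2·x + 1
  g(x) = 4·x^3   ⇒   g'(x) = 12·x^2
  lim(x→∞) f'(x)/g'(x) = lim(x→∞) (2·x + 1)/(12·x^2)
  = 0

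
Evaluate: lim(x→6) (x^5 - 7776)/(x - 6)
This is a standard limit.

Factor or rationalize the expression:
  lim(x→6) (x^5 - 7776)/(x - 6) = 6480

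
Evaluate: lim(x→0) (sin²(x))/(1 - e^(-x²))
This is a 0/0 indeterminate form.

Apply L'Hôpital's rule: differentiate numerator and denominator separately.
  f(x) = sin(x)^2   ⇒   f'(x) = 2·sin(x)·cos(x)
  g(x) = 1 - e^(-x^2)   ⇒   g'(x) = 2·x·e^(-x^2)
  lim(x→0) f'(x)/g'(x) = lim(x→0) (2·sin(x)·cos(x))/(2·x·e^(-x^2))
  = 1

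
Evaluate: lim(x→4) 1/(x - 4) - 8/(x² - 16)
This is an ∞-∞ indeterminate form.

Combine fractions or rationalize to convert ∞-∞ to 0/0 form:
  lim(x→4) 1/(x - 4) - 8/(x² - 16) = 1/8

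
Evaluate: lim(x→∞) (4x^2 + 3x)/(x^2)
This is an ∞/∞ indeterminate form.

Apply L'Hôpital's rule: differentiate numerator and denominator separately.
  f(x) = 4·x^2 + 3·x   ⇒   f'(x) = 8·x + 3
  g(x) = x^2   ⇒   g'(x) = 2·x
  lim(x→∞) f'(x)/g'(x) = lim(x→∞) (8·x + 3)/(2·x)
  = 4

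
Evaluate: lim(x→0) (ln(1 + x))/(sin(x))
This is a 0/0 indeterminate form.

Apply L'Hôpital's rule: differentiate numerator and denominator separately.
  f(x) = ln(x + 1)   ⇒   f'(x) = 1/(x + 1)
  g(x) = sin(x)   ⇒   g'(x) = cos(x)
  lim(x→0) f'(x)/g'(x) = lim(x→0) (1/(x + 1))/(cos(x))
  = 1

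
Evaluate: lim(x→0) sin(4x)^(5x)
This is an exponential indeterminate form.

For exponential indeterminate forms, take the natural log:
  Let L = lim(x→0) sin(4x)^(5x)
  Then ln(L) = lim(x→0) [exponent × ln(base)]
  Evaluate using L'Hôpital or standard limits, then exponentiate.
  L = 1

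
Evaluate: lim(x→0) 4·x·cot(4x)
This is a 0·∞ indeterminate form.

Rewrite 0·∞ as a quotient (0/0 or ∞/∞ form), then apply L'Hôpital's rule:
  lim(x→0) 4·x·cot(4x) = 1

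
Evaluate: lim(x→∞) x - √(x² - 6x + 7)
This is an ∞-∞ indeterminate form.

Combine fractions or rationalize to convert ∞-∞ to 0/0 form:
  lim(x→∞) x - √(x² - 6x + 7) = 3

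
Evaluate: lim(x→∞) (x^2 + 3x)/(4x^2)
This is an ∞/∞ indeterminate form.

Apply L'Hôpital's rule: differentiate numerator and denominator separately.
  f(x) = x^2 + 3·x   ⇒   f'(x) = 2·x + 3
  g(x) = 4·x^2   ⇒   g'(x) = 8·x
  lim(x→∞) f'(x)/g'(x) = lim(x→∞) (2·x + 3)/(8·x)
  = 1/4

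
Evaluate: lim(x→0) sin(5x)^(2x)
This is an exponential indeterminate form.

For exponential indeterminate forms, take the natural log:
  Let L = lim(x→0) sin(5x)^(2x)
  Then ln(L) = lim(x→0) [exponent × ln(base)]
  Evaluate using L'Hôpital or standard limits, then exponentiate.
  L = 1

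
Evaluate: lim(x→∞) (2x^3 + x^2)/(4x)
This is an ∞/∞ indeterminate form.

Apply L'Hôpital's rule: differentiate numerator and denominator separately.
  f(x) = 2·x^3 + x^2   ⇒   f'(x) = 6·x^2 + 2·x
  g(x) = 4·x   ⇒   g'(x) = 4
  lim(x→∞) f'(x)/g'(x) = lim(x→∞) (6·x^2 + 2·x)/(4)
  = ∞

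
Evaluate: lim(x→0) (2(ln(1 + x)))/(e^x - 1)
This is a 0/0 indeterminate form.

Apply L'Hôpital's rule: differentiate numerator and denominator separately.
  f(x) = 2·ln(x + 1)   ⇒   f'(x) = 2/(x + 1)
  g(x) = e^(x) - 1   ⇒   g'(x) = e^(x)
  lim(x→0) f'(x)/g'(x) = lim(x→0) (2/(x + 1))/(e^(x))
  = 2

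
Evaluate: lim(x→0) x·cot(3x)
This is a 0·∞ indeterminate form.

Rewrite 0·∞ as a quotient (0/0 or ∞/∞ form), then apply L'Hôpital's rule:
  lim(x→0) x·cot(3x) = 1/3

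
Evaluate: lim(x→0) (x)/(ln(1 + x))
This is a 0/0 indeterminate form.

Apply L'Hôpital's rule: differentiate numerator and denominator separately.
  f(x) = x   ⇒   f'(x) = 1
  g(x) = ln(x + 1)   ⇒   g'(x) = 1/(x + 1)
  lim(x→0) f'(x)/g'(x) = lim(x→0) (1)/(1/(x + 1))
  = 1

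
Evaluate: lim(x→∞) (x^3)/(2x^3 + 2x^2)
This is an ∞/∞ indeterminate form.

Apply L'Hôpital's rule: differentiate numerator and denominator separately.
  f(x) = x^3   ⇒   f'(x) = 3·x^2
  g(x) = 2·x^3 + 2·x^2   ⇒   g'(x) = 6·x^2 + 4·x
  lim(x→∞) f'(x)/g'(x) = lim(x→∞) (3·x^2)/(6·x^2 + 4·x)
  = 1/2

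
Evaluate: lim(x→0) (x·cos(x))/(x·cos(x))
This is a 0/0 indeterminate form.

Apply L'Hôpital's rule: differentiate numerator and denominator separately.
  f(x) = x·cos(x)   ⇒   f'(x) = -x·sin(x) + cos(x)
  g(x) = x·cos(x)   ⇒   g'(x) = -x·sin(x) + cos(x)
  lim(x→0) f'(x)/g'(x) = lim(x→0) (-x·sin(x) + cos(x))/(-x·sin(x) + cos(x))
  = 1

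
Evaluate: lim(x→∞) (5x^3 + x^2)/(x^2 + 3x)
This is an ∞/∞ indeterminate form.

Apply L'Hôpital's rule: differentiate numerator and denominator separately.
  f(x) = 5·x^3 + x^2   ⇒   f'(x) = 15·x^2 + 2·x
  g(x) = x^2 + 3·x   ⇒   g'(x) = 2·x + 3
  lim(x→∞) f'(x)/g'(x) = lim(x→∞) (15·x^2 + 2·x)/(2·x + 3)
  = ∞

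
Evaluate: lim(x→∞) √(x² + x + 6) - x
This is an ∞-∞ indeterminate form.

Combine fractions or rationalize to convert ∞-∞ to 0/0 form:
  lim(x→∞) √(x² + x + 6) - x = 1/2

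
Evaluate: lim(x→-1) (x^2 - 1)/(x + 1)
This is a standard limit.

Factor or rationalize the expression:
  lim(x→-1) (x^2 - 1)/(x + 1) = -2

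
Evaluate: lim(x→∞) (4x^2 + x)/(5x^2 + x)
This is an ∞/∞ indeterminate form.

Apply L'Hôpital's rule: differentiate numerator and denominator separately.
  f(x) = 4·x^2 + x   ⇒   f'(x) = 8·x + 1
  g(x) = 5·x^2 + x   ⇒   g'(x) = 10·x + 1
  lim(x→∞) f'(x)/g'(x) = lim(x→∞) (8·x + 1)/(10·x + 1)
  = 4/5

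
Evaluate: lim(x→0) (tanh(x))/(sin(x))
This is a 0/0 indeterminate form.

Apply L'Hôpital's rule: differentiate numerator and denominator separately.
  f(x) = tanh(x)   ⇒   f'(x) = 1 - tanh(x)^2
  g(x) = sin(x)   ⇒   g'(x) = cos(x)
  lim(x→0) f'(x)/g'(x) = lim(x→0) (1 - tanh(x)^2)/(cos(x))
  = 1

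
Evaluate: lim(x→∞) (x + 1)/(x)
This is an ∞/∞ indeterminate form.

Apply L'Hôpital's rule: differentiate numerator and denominator separately.
  f(x) = x + 1   ⇒   f'(x) = 1
  g(x) = x   ⇒   g'(x) = 1
  lim(x→∞) f'(x)/g'(x) = lim(x→∞) (1)/(1)
  = 1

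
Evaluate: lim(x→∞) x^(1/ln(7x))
This is an exponential indeterminate form.

For exponential indeterminate forms, take the natural log:
  Let L = lim(x→∞) x^(1/ln(7x))
  Then ln(L) = lim(x→∞) [exponent × ln(base)]
  Evaluate using L'Hôpital or standard limits, then exponentiate.
  L = e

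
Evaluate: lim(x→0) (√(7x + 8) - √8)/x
This is a standard limit.

Factor or rationalize the expression:
  lim(x→0) (√(7x + 8) - √8)/x = 7·sqrt(2)/8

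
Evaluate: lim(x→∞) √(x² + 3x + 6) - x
This is an ∞-∞ indeterminate form.

Combine fractions or rationalize to convert ∞-∞ to 0/0 form:
  lim(x→∞) √(x² + 3x + 6) - x = 3/2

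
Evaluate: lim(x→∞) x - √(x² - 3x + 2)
This is an ∞-∞ indeterminate form.

Combine fractions or rationalize to convert ∞-∞ to 0/0 form:
  lim(x→∞) x - √(x² - 3x + 2) = 3/2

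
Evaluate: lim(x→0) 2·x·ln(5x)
This is a 0·∞ indeterminate form.

Rewrite 0·∞ as a quotient (0/0 or ∞/∞ form), then apply L'Hôpital's rule:
  lim(x→0) 2·x·ln(5x) = 0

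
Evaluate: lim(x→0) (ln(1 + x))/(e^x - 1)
This is a 0/0 indeterminate form.

Apply L'Hôpital's rule: differentiate numerator and denominator separately.
  f(x) = ln(x + 1)   ⇒   f'(x) = 1/(x + 1)
  g(x) = e^(x) - 1   ⇒   g'(x) = e^(x)
  lim(x→0) f'(x)/g'(x) = lim(x→0) (1/(x + 1))/(e^(x))
  = 1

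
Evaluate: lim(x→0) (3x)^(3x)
This is an exponential indeterminate form.

For exponential indeterminate forms, take the natural log:
  Let L = lim(x→0) (3x)^(3x)
  Then ln(L) = lim(x→0) [exponent × ln(base)]
  Evaluate using L'Hôpital or standard limits, then exponentiate.
  L = 1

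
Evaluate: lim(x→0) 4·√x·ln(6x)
This is a 0·∞ indeterminate form.

Rewrite 0·∞ as a quotient (0/0 or ∞/∞ form), then apply L'Hôpital's rule:
  lim(x→0) 4·√x·ln(6x) = 0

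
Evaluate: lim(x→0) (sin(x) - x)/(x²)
This is a 0/0 indeterminate form.

Apply L'Hôpital's rule: differentiate numerator and denominator separately.
  f(x) = -x + sin(x)   ⇒   f'(x) = cos(x) - 1
  g(x) = x^2   ⇒   g'(x) = 2·x
  lim(x→0) f'(x)/g'(x) = lim(x→0) (cos(x) - 1)/(2·x)
  = 0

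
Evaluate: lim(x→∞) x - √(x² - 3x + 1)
This is an ∞-∞ indeterminate form.

Combine fractions or rationalize to convert ∞-∞ to 0/0 form:
  lim(x→∞) x - √(x² - 3x + 1) = 3/2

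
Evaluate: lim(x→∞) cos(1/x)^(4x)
This is an exponential indeterminate form.

For exponential indeterminate forms, take the natural log:
  Let L = lim(x→∞) cos(1/x)^(4x)
  Then ln(L) = lim(x→∞) [exponent × ln(base)]
  Evaluate using L'Hôpital or standard limits, then exponentiate.
  L = 1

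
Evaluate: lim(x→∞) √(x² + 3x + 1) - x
This is an ∞-∞ indeterminate form.

Combine fractions or rationalize to convert ∞-∞ to 0/0 form:
  lim(x→∞) √(x² + 3x + 1) - x = 3/2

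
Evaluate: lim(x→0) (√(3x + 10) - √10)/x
This is a standard limit.

Factor or rationalize the expression:
  lim(x→0) (√(3x + 10) - √10)/x = 3·sqrt(10)/20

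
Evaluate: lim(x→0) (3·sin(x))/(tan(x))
This is a 0/0 indeterminate form.

Apply L'Hôpital's rule: differentiate numerator and denominator separately.
  f(x) = 3·sin(x)   ⇒   f'(x) = 3·cos(x)
  g(x) = tan(x)   ⇒   g'(x) = tan(x)^2 + 1
  lim(x→0) f'(x)/g'(x) = lim(x→0) (3·cos(x))/(tan(x)^2 + 1)
  = 3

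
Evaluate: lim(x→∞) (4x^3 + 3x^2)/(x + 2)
This is an ∞/∞ indeterminate form.

Apply L'Hôpital's rule: differentiate numerator and denominator separately.
  f(x) = 4·x^3 + 3·x^2   ⇒   f'(x) = 12·x^2 + 6·x
  g(x) = x + 2   ⇒   g'(x) = 1
  lim(x→∞) f'(x)/g'(x) = lim(x→∞) (12·x^2 + 6·x)/(1)
  = ∞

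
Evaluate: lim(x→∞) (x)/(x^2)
This is an ∞/∞ indeterminate form.

Apply L'Hôpital's rule: differentiate numerator and denominator separately.
  f(x) = x   ⇒   f'(x) = 1
  g(x) = x^2   ⇒   g'(x) = 2·x
  lim(x→∞) f'(x)/g'(x) = lim(x→∞) (1)/(2·x)
  = 0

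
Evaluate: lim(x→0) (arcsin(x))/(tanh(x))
This is a 0/0 indeterminate form.

Apply L'Hôpital's rule: differentiate numerator and denominator separately.
  f(x) = asin(x)   ⇒   f'(x) = 1/sqrt(1 - x^2)
  g(x) = tanh(x)   ⇒   g'(x) = 1 - tanh(x)^2
  lim(x→0) f'(x)/g'(x) = lim(x→0) (1/sqrt(1 - x^2))/(1 - tanh(x)^2)
  = 1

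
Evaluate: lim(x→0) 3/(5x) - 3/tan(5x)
This is an ∞-∞ indeterminate form.

Combine fractions or rationalize to convert ∞-∞ to 0/0 form:
  lim(x→0) 3/(5x) - 3/tan(5x) = 0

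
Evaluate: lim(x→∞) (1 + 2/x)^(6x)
This is an exponential indeterminate form.

For exponential indeterminate forms, take the natural log:
  Let L = lim(x→∞) (1 + 2/x)^(6x)
  Then ln(L) = lim(x→∞) [exponent × ln(base)]
  Evaluate using L'Hôpital or standard limits, then exponentiate.
  L = e^(12)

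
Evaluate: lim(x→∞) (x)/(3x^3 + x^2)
This is an ∞/∞ indeterminate form.

Apply L'Hôpital's rule: differentiate numerator and denominator separately.
  f(x) = x   ⇒   f'(x) = 1
  g(x) = 3·x^3 + x^2   ⇒   g'(x) = 9·x^2 + 2·x
  lim(x→∞) f'(x)/g'(x) = lim(x→∞) (1)/(9·x^2 + 2·x)
  = 0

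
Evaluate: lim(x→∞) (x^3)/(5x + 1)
This is an ∞/∞ indeterminate form.

Apply L'Hôpital's rule: differentiate numerator and denominator separately.
  f(x) = x^3   ⇒   f'(x) = 3·x^2
  g(x) = 5·x + 1   ⇒   g'(x) = 5
  lim(x→∞) f'(x)/g'(x) = lim(x→∞) (3·x^2)/(5)
  = ∞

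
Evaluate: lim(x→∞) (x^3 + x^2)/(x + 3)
This is an ∞/∞ indeterminate form.

Apply L'Hôpital's rule: differentiate numerator and denominator separately.
  f(x) = x^3 + x^2   ⇒   f'(x) = 3·x^2 + 2·x
  g(x) = x + 3   ⇒   g'(x) = 1
  lim(x→∞) f'(x)/g'(x) = lim(x→∞) (3·x^2 + 2·x)/(1)
  = ∞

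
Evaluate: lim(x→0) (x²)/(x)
This is a 0/0 indeterminate form.

Apply L'Hôpital's rule: differentiate numerator and denominator separately.
  f(x) = x^2   ⇒   f'(x) = 2·x
  g(x) = x   ⇒   g'(x) = 1
  lim(x→0) f'(x)/g'(x) = lim(x→0) (2·x)/(1)
  = 0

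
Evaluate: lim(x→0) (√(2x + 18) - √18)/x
This is a standard limit.

Factor or rationalize the expression:
  lim(x→0) (√(2x + 18) - √18)/x = sqrt(2)/6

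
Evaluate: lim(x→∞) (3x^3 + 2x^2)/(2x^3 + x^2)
This is an ∞/∞ indeterminate form.

Apply L'Hôpital's rule: differentiate numerator and denominator separately.
  f(x) = 3·x^3 + 2·x^2   ⇒   f'(x) = 9·x^2 + 4·x
  g(x) = 2·x^3 + x^2   ⇒   g'(x) = 6·x^2 + 2·x
  lim(x→∞) f'(x)/g'(x) = lim(x→∞) (9·x^2 + 4·x)/(6·x^2 + 2·x)
  = 3/2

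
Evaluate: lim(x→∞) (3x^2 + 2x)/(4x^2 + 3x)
This is an ∞/∞ indeterminate form.

Apply L'Hôpital's rule: differentiate numerator and denominator separately.
  f(x) = 3·x^2 + 2·x   ⇒   f'(x) = 6·x + 2
  g(x) = 4·x^2 + 3·x   ⇒   g'(x) = 8·x + 3
  lim(x→∞) f'(x)/g'(x) = lim(x→∞) (6·x + 2)/(8·x + 3)
  = 3/4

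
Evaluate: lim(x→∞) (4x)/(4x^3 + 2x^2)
This is an ∞/∞ indeterminate form.

Apply L'Hôpital's rule: differentiate numerator and denominator separately.
  f(x) = 4·x   ⇒   f'(x) = 4
  g(x) = 4·x^3 + 2·x^2   ⇒   g'(x) = 12·x^2 + 4·x
  lim(x→∞) f'(x)/g'(x) = lim(x→∞) (4)/(12·x^2 + 4·x)
  = 0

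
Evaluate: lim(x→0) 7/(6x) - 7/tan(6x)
This is an ∞-∞ indeterminate form.

Combine fractions or rationalize to convert ∞-∞ to 0/0 form:
  lim(x→0) 7/(6x) - 7/tan(6x) = 0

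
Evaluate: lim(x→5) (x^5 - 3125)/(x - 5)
This is a standard limit.

Factor or rationalize the expression:
  lim(x→5) (x^5 - 3125)/(x - 5) = 3125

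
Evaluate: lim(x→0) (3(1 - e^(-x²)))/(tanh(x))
This is a 0/0 indeterminate form.

Apply L'Hôpital's rule: differentiate numerator and denominator separately.
  f(x) = 3 - 3·e^(-x^2)   ⇒   f'(x) = 6·x·e^(-x^2)
  g(x) = tanh(x)   ⇒   g'(x) = 1 - tanh(x)^2
  lim(x→0) f'(x)/g'(x) = lim(x→0) (6·x·e^(-x^2))/(1 - tanh(x)^2)
  = 0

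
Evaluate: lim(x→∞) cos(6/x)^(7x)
This is an exponential indeterminate form.

For exponential indeterminate forms, take the natural log:
  Let L = lim(x→∞) cos(6/x)^(7x)
  Then ln(L) = lim(x→∞) [exponent × ln(base)]
  Evaluate using L'Hôpital or standard limits, then exponentiate.
  L = 1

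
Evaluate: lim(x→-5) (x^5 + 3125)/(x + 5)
This is a standard limit.

Factor or rationalize the expression:
  lim(x→-5) (x^5 + 3125)/(x + 5) = 3125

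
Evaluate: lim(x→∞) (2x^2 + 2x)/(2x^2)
This is an ∞/∞ indeterminate form.

Apply L'Hôpital's rule: differentiate numerator and denominator separately.
  f(x) = 2·x^2 + 2·x   ⇒   f'(x) = 4·x + 2
  g(x) = 2·x^2   ⇒   g'(x) = 4·x
  lim(x→∞) f'(x)/g'(x) = lim(x→∞) (4·x + 2)/(4·x)
  = 1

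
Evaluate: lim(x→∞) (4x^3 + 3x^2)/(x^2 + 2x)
This is an ∞/∞ indeterminate form.

Apply L'Hôpital's rule: differentiate numerator and denominator separately.
  f(x) = 4·x^3 + 3·x^2   ⇒   f'(x) = 12·x^2 + 6·x
  g(x) = x^2 + 2·x   ⇒   g'(x) = 2·x + 2
  lim(x→∞) f'(x)/g'(x) = lim(x→∞) (12·x^2 + 6·x)/(2·x + 2)
  = ∞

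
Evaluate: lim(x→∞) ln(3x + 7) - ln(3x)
This is an ∞-∞ indeterminate form.

Combine fractions or rationalize to convert ∞-∞ to 0/0 form:
  lim(x→∞) ln(3x + 7) - ln(3x) = 0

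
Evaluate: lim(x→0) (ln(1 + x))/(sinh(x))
This is a 0/0 indeterminate form.

Apply L'Hôpital's rule: differentiate numerator and denominator separately.
  f(x) = ln(x + 1)   ⇒   f'(x) = 1/(x + 1)
  g(x) = sinh(x)   ⇒   g'(x) = cosh(x)
  lim(x→0) f'(x)/g'(x) = lim(x→0) (1/(x + 1))/(cosh(x))
  = 1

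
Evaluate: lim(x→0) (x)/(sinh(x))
This is a 0/0 indeterminate form.

Apply L'Hôpital's rule: differentiate numerator and denominator separately.
  f(x) = x   ⇒   f'(x) = 1
  g(x) = sinh(x)   ⇒   g'(x) = cosh(x)
  lim(x→0) f'(x)/g'(x) = lim(x→0) (1)/(cosh(x))
  = 1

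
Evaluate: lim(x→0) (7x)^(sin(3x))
This is an exponential indeterminate form.

For exponential indeterminate forms, take the natural log:
  Let L = lim(x→0) (7x)^(sin(3x))
  Then ln(L) = lim(x→0) [exponent × ln(base)]
  Evaluate using L'Hôpital or standard limits, then exponentiate.
  L = 1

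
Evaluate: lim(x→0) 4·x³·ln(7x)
This is a 0·∞ indeterminate form.

Rewrite 0·∞ as a quotient (0/0 or ∞/∞ form), then apply L'Hôpital's rule:
  lim(x→0) 4·x³·ln(7x) = 0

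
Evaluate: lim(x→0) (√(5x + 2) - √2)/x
This is a standard limit.

Factor or rationalize the expression:
  lim(x→0) (√(5x + 2) - √2)/x = 5·sqrt(2)/4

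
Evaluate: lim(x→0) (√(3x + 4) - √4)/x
This is a standard limit.

Factor or rationalize the expression:
  lim(x→0) (√(3x + 4) - √4)/x = 3/4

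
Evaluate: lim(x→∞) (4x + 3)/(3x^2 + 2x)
This is an ∞/∞ indeterminate form.

Apply L'Hôpital's rule: differentiate numerator and denominator separately.
  f(x) = 4·x + 3   ⇒   f'(x) = 4
  g(x) = 3·x^2 + 2·x   ⇒   g'(x) = 6·x + 2
  lim(x→∞) f'(x)/g'(x) = lim(x→∞) (4)/(6·x + 2)
  = 0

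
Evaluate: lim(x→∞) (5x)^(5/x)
This is an exponential indeterminate form.

For exponential indeterminate forms, take the natural log:
  Let L = lim(x→∞) (5x)^(5/x)
  Then ln(L) = lim(x→∞) [exponent × ln(base)]
  Evaluate using L'Hôpital or standard limits, then exponentiate.
  L = 1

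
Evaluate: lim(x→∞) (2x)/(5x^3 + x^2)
This is an ∞/∞ indeterminate form.

Apply L'Hôpital's rule: differentiate numerator and denominator separately.
  f(x) = 2·x   ⇒   f'(x) = 2
  g(x) = 5·x^3 + x^2   ⇒   g'(x) = 15·x^2 + 2·x
  lim(x→∞) f'(x)/g'(x) = lim(x→∞) (2)/(15·x^2 + 2·x)
  = 0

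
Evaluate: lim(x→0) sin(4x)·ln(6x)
This is a 0·∞ indeterminate form.

Rewrite 0·∞ as a quotient (0/0 or ∞/∞ form), then apply L'Hôpital's rule:
  lim(x→0) sin(4x)·ln(6x) = 0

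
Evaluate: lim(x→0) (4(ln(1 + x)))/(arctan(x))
This is a 0/0 indeterminate form.

Apply L'Hôpital's rule: differentiate numerator and denominator separately.
  f(x) = 4·ln(x + 1)   ⇒   f'(x) = 4/(x + 1)
  g(x) = atan(x)   ⇒   g'(x) = 1/(x^2 + 1)
  lim(x→0) f'(x)/g'(x) = lim(x→0) (4/(x + 1))/(1/(x^2 + 1))
  = 4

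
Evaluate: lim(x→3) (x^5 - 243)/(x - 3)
This is a standard limit.

Factor or rationalize the expression:
  lim(x→3) (x^5 - 243)/(x - 3) = 405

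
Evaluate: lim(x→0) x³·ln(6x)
This is a 0·∞ indeterminate form.

Rewrite 0·∞ as a quotient (0/0 or ∞/∞ form), then apply L'Hôpital's rule:
  lim(x→0) x³·ln(6x) = 0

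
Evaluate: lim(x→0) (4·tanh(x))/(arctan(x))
This is a 0/0 indeterminate form.

Apply L'Hôpital's rule: differentiate numerator and denominator separately.
  f(x) = 4·tanh(x)   ⇒   f'(x) = 4 - 4·tanh(x)^2
  g(x) = atan(x)   ⇒   g'(x) = 1/(x^2 + 1)
  lim(x→0) f'(x)/g'(x) = lim(x→0) (4 - 4·tanh(x)^2)/(1/(x^2 + 1))
  = 4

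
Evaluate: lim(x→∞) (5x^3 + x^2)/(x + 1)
This is an ∞/∞ indeterminate form.

Apply L'Hôpital's rule: differentiate numerator and denominator separately.
  f(x) = 5·x^3 + x^2   ⇒   f'(x) = 15·x^2 + 2·x
  g(x) = x + 1   ⇒   g'(x) = 1
  lim(x→∞) f'(x)/g'(x) = lim(x→∞) (15·x^2 + 2·x)/(1)
  = ∞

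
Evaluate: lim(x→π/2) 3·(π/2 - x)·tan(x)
This is a 0·∞ indeterminate form.

Rewrite 0·∞ as a quotient (0/0 or ∞/∞ form), then apply L'Hôpital's rule:
  lim(x→π/2) 3·(π/2 - x)·tan(x) = 3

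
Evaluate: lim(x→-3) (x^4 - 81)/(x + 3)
This is a standard limit.

Factor or rationalize the expression:
  lim(x→-3) (x^4 - 81)/(x + 3) = -108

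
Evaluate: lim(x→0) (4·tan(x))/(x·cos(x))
This is a 0/0 indeterminate form.

Apply L'Hôpital's rule: differentiate numerator and denominator separately.
  f(x) = 4·tan(x)   ⇒   f'(x) = 4·tan(x)^2 + 4
  g(x) = x·cos(x)   ⇒   g'(x) = -x·sin(x) + cos(x)
  lim(x→0) f'(x)/g'(x) = lim(x→0) (4·tan(x)^2 + 4)/(-x·sin(x) + cos(x))
  = 4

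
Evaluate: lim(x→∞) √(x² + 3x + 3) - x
This is an ∞-∞ indeterminate form.

Combine fractions or rationalize to convert ∞-∞ to 0/0 form:
  lim(x→∞) √(x² + 3x + 3) - x = 3/2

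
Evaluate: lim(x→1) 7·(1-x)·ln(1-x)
This is a 0·∞ indeterminate form.

Rewrite 0·∞ as a quotient (0/0 or ∞/∞ form), then apply L'Hôpital's rule:
  lim(x→1) 7·(1-x)·ln(1-x) = 0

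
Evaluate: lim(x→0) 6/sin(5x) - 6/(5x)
This is an ∞-∞ indeterminate form.

Combine fractions or rationalize to convert ∞-∞ to 0/0 form:
  lim(x→0) 6/sin(5x) - 6/(5x) = 0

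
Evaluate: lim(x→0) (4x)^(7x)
This is an exponential indeterminate form.

For exponential indeterminate forms, take the natural log:
  Let L = lim(x→0) (4x)^(7x)
  Then ln(L) = lim(x→0) [exponent × ln(base)]
  Evaluate using L'Hôpital or standard limits, then exponentiate.
  L = 1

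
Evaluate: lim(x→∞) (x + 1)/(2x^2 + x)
This is an ∞/∞ indeterminate form.

Apply L'Hôpital's rule: differentiate numerator and denominator separately.
  f(x) = x + 1   ⇒   f'(x) = 1
  g(x) = 2·x^2 + x   ⇒   g'(x) = 4·x + 1
  lim(x→∞) f'(x)/g'(x) = lim(x→∞) (1)/(4·x + 1)
  = 0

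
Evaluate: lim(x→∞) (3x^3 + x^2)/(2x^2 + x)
This is an ∞/∞ indeterminate form.

Apply L'Hôpital's rule: differentiate numerator and denominator separately.
  f(x) = 3·x^3 + x^2   ⇒   f'(x) = 9·x^2 + 2·x
  g(x) = 2·x^2 + x   ⇒   g'(x) = 4·x + 1
  lim(x→∞) f'(x)/g'(x) = lim(x→∞) (9·x^2 + 2·x)/(4·x + 1)
  = ∞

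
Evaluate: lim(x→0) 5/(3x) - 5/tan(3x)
This is an ∞-∞ indeterminate form.

Combine fractions or rationalize to convert ∞-∞ to 0/0 form:
  lim(x→0) 5/(3x) - 5/tan(3x) = 0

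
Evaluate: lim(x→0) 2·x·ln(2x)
This is a 0·∞ indeterminate form.

Rewrite 0·∞ as a quotient (0/0 or ∞/∞ form), then apply L'Hôpital's rule:
  lim(x→0) 2·x·ln(2x) = 0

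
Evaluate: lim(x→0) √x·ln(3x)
This is a 0·∞ indeterminate form.

Rewrite 0·∞ as a quotient (0/0 or ∞/∞ form), then apply L'Hôpital's rule:
  lim(x→0) √x·ln(3x) = 0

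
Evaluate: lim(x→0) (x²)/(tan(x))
This is a 0/0 indeterminate form.

Apply L'Hôpital's rule: differentiate numerator and denominator separately.
  f(x) = x^2   ⇒   f'(x) = 2·x
  g(x) = tan(x)   ⇒   g'(x) = tan(x)^2 + 1
  lim(x→0) f'(x)/g'(x) = lim(x→0) (2·x)/(tan(x)^2 + 1)
  = 0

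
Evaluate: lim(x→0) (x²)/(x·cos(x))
This is a 0/0 indeterminate form.

Apply L'Hôpital's rule: differentiate numerator and denominator separately.
  f(x) = x^2   ⇒   f'(x) = 2·x
  g(x) = x·cos(x)   ⇒   g'(x) = -x·sin(x) + cos(x)
  lim(x→0) f'(x)/g'(x) = lim(x→0) (2·x)/(-x·sin(x) + cos(x))
  = 0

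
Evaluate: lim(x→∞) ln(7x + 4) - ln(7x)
This is an ∞-∞ indeterminate form.

Combine fractions or rationalize to convert ∞-∞ to 0/0 form:
  lim(x→∞) ln(7x + 4) - ln(7x) = 0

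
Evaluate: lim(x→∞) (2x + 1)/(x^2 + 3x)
This is an ∞/∞ indeterminate form.

Apply L'Hôpital's rule: differentiate numerator and denominator separately.
  f(x) = 2·x + 1   ⇒   f'(x) = 2
  g(x) = x^2 + 3·x   ⇒   g'(x) = 2·x + 3
  lim(x→∞) f'(x)/g'(x) = lim(x→∞) (2)/(2·x + 3)
  = 0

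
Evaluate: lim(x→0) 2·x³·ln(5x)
This is a 0·∞ indeterminate form.

Rewrite 0·∞ as a quotient (0/0 or ∞/∞ form), then apply L'Hôpital's rule:
  lim(x→0) 2·x³·ln(5x) = 0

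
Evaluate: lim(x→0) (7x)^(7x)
This is an exponential indeterminate form.

For exponential indeterminate forms, take the natural log:
  Let L = lim(x→0) (7x)^(7x)
  Then ln(L) = lim(x→0) [exponent × ln(base)]
  Evaluate using L'Hôpital or standard limits, then exponentiate.
  L = 1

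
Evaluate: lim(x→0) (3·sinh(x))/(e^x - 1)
This is a 0/0 indeterminate form.

Apply L'Hôpital's rule: differentiate numerator and denominator separately.
  f(x) = 3·sinh(x)   ⇒   f'(x) = 3·cosh(x)
  g(x) = e^(x) - 1   ⇒   g'(x) = e^(x)
  lim(x→0) f'(x)/g'(x) = lim(x→0) (3·cosh(x))/(e^(x))
  = 3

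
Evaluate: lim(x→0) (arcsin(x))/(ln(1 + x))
This is a 0/0 indeterminate form.

Apply L'Hôpital's rule: differentiate numerator and denominator separately.
  f(x) = asin(x)   ⇒   f'(x) = 1/sqrt(1 - x^2)
  g(x) = ln(x + 1)   ⇒   g'(x) = 1/(x + 1)
  lim(x→0) f'(x)/g'(x) = lim(x→0) (1/sqrt(1 - x^2))/(1/(x + 1))
  = 1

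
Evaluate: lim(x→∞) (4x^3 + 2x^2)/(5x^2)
This is an ∞/∞ indeterminate form.

Apply L'Hôpital's rule: differentiate numerator and denominator separately.
  f(x) = 4·x^3 + 2·x^2   ⇒   f'(x) = 12·x^2 + 4·x
  g(x) = 5·x^2   ⇒   g'(x) = 10·x
  lim(x→∞) f'(x)/g'(x) = lim(x→∞) (12·x^2 + 4·x)/(10·x)
  = ∞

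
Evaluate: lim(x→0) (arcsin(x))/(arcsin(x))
This is a 0/0 indeterminate form.

Apply L'Hôpital's rule: differentiate numerator and denominator separately.
  f(x) = asin(x)   ⇒   f'(x) = 1/sqrt(1 - x^2)
  g(x) = asin(x)   ⇒   g'(x) = 1/sqrt(1 - x^2)
  lim(x→0) f'(x)/g'(x) = lim(x→0) (1/sqrt(1 - x^2))/(1/sqrt(1 - x^2))
  = 1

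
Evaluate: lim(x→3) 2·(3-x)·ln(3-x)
This is a 0·∞ indeterminate form.

Rewrite 0·∞ as a quotient (0/0 or ∞/∞ form), then apply L'Hôpital's rule:
  lim(x→3) 2·(3-x)·ln(3-x) = 0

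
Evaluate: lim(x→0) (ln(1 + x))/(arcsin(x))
This is a 0/0 indeterminate form.

Apply L'Hôpital's rule: differentiate numerator and denominator separately.
  f(x) = ln(x + 1)   ⇒   f'(x) = 1/(x + 1)
  g(x) = asin(x)   ⇒   g'(x) = 1/sqrt(1 - x^2)
  lim(x→0) f'(x)/g'(x) = lim(x→0) (1/(x + 1))/(1/sqrt(1 - x^2))
  = 1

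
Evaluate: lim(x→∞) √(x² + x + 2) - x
This is an ∞-∞ indeterminate form.

Combine fractions or rationalize to convert ∞-∞ to 0/0 form:
  lim(x→∞) √(x² + x + 2) - x = 1/2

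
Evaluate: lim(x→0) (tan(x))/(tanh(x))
This is a 0/0 indeterminate form.

Apply L'Hôpital's rule: differentiate numerator and denominator separately.
  f(x) = tan(x)   ⇒   f'(x) = tan(x)^2 + 1
  g(x) = tanh(x)   ⇒   g'(x) = 1 - tanh(x)^2
  lim(x→0) f'(x)/g'(x) = lim(x→0) (tan(x)^2 + 1)/(1 - tanh(x)^2)
  = 1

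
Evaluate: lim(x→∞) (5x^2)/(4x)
This is an ∞/∞ indeterminate form.

Apply L'Hôpital's rule: differentiate numerator and denominator separately.
  f(x) = 5·x^2   ⇒   f'(x) = 10·x
  g(x) = 4·x   ⇒   g'(x) = 4
  lim(x→∞) f'(x)/g'(x) = lim(x→∞) (10·x)/(4)
  = ∞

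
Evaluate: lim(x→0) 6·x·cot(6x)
This is a 0·∞ indeterminate form.

Rewrite 0·∞ as a quotient (0/0 or ∞/∞ form), then apply L'Hôpital's rule:
  lim(x→0) 6·x·cot(6x) = 1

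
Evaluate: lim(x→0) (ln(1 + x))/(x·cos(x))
This is a 0/0 indeterminate form.

Apply L'Hôpital's rule: differentiate numerator and denominator separately.
  f(x) = ln(x + 1)   ⇒   f'(x) = 1/(x + 1)
  g(x) = x·cos(x)   ⇒   g'(x) = -x·sin(x) + cos(x)
  lim(x→0) f'(x)/g'(x) = lim(x→0) (1/(x + 1))/(-x·sin(x) + cos(x))
  = 1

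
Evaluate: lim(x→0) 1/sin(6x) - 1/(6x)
This is an ∞-∞ indeterminate form.

Combine fractions or rationalize to convert ∞-∞ to 0/0 form:
  lim(x→0) 1/sin(6x) - 1/(6x) = 0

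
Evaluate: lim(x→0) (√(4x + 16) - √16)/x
This is a standard limit.

Factor or rationalize the expression:
  lim(x→0) (√(4x + 16) - √16)/x = 1/2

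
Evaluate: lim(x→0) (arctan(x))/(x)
This is a 0/0 indeterminate form.

Apply L'Hôpital's rule: differentiate numerator and denominator separately.
  f(x) = atan(x)   ⇒   f'(x) = 1/(x^2 + 1)
  g(x) = x   ⇒   g'(x) = 1
  lim(x→0) f'(x)/g'(x) = lim(x→0) (1/(x^2 + 1))/(1)
  = 1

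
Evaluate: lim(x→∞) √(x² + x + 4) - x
This is an ∞-∞ indeterminate form.

Combine fractions or rationalize to convert ∞-∞ to 0/0 form:
  lim(x→∞) √(x² + x + 4) - x = 1/2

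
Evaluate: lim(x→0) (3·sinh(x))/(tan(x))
This is a 0/0 indeterminate form.

Apply L'Hôpital's rule: differentiate numerator and denominator separately.
  f(x) = 3·sinh(x)   ⇒   f'(x) = 3·cosh(x)
  g(x) = tan(x)   ⇒   g'(x) = tan(x)^2 + 1
  lim(x→0) f'(x)/g'(x) = lim(x→0) (3·cosh(x))/(tan(x)^2 + 1)
  = 3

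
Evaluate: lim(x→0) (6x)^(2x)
This is an exponential indeterminate form.

For exponential indeterminate forms, take the natural log:
  Let L = lim(x→0) (6x)^(2x)
  Then ln(L) = lim(x→0) [exponent × ln(base)]
  Evaluate using L'Hôpital or standard limits, then exponentiate.
  L = 1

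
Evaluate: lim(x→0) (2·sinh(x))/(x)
This is a 0/0 indeterminate form.

Apply L'Hôpital's rule: differentiate numerator and denominator separately.
  f(x) = 2·sinh(x)   ⇒   f'(x) = 2·cosh(x)
  g(x) = x   ⇒   g'(x) = 1
  lim(x→0) f'(x)/g'(x) = lim(x→0) (2·cosh(x))/(1)
  = 2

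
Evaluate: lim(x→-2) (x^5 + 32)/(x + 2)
This is a standard limit.

Factor or rationalize the expression:
  lim(x→-2) (x^5 + 32)/(x + 2) = 80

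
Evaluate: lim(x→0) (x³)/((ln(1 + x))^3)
This is a 0/0 indeterminate form.

Apply L'Hôpital's rule: differentiate numerator and denominator separately.
  f(x) = x^3   ⇒   f'(x) = 3·x^2
  g(x) = ln(x + 1)^3   ⇒   g'(x) = 3·ln(x + 1)^2/(x + 1)
  lim(x→0) f'(x)/g'(x) = lim(x→0) (3·x^2)/(3·ln(x + 1)^2/(x + 1))
  = 1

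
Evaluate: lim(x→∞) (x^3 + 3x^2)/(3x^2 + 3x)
This is an ∞/∞ indeterminate form.

Apply L'Hôpital's rule: differentiate numerator and denominator separately.
  f(x) = x^3 + 3·x^2   ⇒   f'(x) = 3·x^2 + 6·x
  g(x) = 3·x^2 + 3·x   ⇒   g'(x) = 6·x + 3
  lim(x→∞) f'(x)/g'(x) = lim(x→∞) (3·x^2 + 6·x)/(6·x + 3)
  = ∞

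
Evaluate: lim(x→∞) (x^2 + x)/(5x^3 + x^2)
This is an ∞/∞ indeterminate form.

Apply L'Hôpital's rule: differentiate numerator and denominator separately.
  f(x) = x^2 + x   ⇒   f'(x) = 2·x + 1
  g(x) = 5·x^3 + x^2   ⇒   g'(x) = 15·x^2 + 2·x
  lim(x→∞) f'(x)/g'(x) = lim(x→∞) (2·x + 1)/(15·x^2 + 2·x)
  = 0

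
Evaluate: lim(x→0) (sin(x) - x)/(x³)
This is a 0/0 indeterminate form.

Apply L'Hôpital's rule: differentiate numerator and denominator separately.
  f(x) = -x + sin(x)   ⇒   f'(x) = cos(x) - 1
  g(x) = x^3   ⇒   g'(x) = 3·x^2
  lim(x→0) f'(x)/g'(x) = lim(x→0) (cos(x) - 1)/(3·x^2)
  = -1/6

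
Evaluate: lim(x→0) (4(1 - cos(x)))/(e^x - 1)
This is a 0/0 indeterminate form.

Apply L'Hôpital's rule: differentiate numerator and denominator separately.
  f(x) = 4 - 4·cos(x)   ⇒   f'(x) = 4·sin(x)
  g(x) = e^(x) - 1   ⇒   g'(x) = e^(x)
  lim(x→0) f'(x)/g'(x) = lim(x→0) (4·sin(x))/(e^(x))
  = 0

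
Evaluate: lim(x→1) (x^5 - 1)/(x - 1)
This is a standard limit.

Factor or rationalize the expression:
  lim(x→1) (x^5 - 1)/(x - 1) = 5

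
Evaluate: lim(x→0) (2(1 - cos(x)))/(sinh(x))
This is a 0/0 indeterminate form.

Apply L'Hôpital's rule: differentiate numerator and denominator separately.
  f(x) = 2 - 2·cos(x)   ⇒   f'(x) = 2·sin(x)
  g(x) = sinh(x)   ⇒   g'(x) = cosh(x)
  lim(x→0) f'(x)/g'(x) = lim(x→0) (2·sin(x))/(cosh(x))
  = 0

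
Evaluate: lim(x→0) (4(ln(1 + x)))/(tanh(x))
This is a 0/0 indeterminate form.

Apply L'Hôpital's rule: differentiate numerator and denominator separately.
  f(x) = 4·ln(x + 1)   ⇒   f'(x) = 4/(x + 1)
  g(x) = tanh(x)   ⇒   g'(x) = 1 - tanh(x)^2
  lim(x→0) f'(x)/g'(x) = lim(x→0) (4/(x + 1))/(1 - tanh(x)^2)
  = 4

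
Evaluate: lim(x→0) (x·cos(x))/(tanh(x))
This is a 0/0 indeterminate form.

Apply L'Hôpital's rule: differentiate numerator and denominator separately.
  f(x) = x·cos(x)   ⇒   f'(x) = -x·sin(x) + cos(x)
  g(x) = tanh(x)   ⇒   g'(x) = 1 - tanh(x)^2
  lim(x→0) f'(x)/g'(x) = lim(x→0) (-x·sin(x) + cos(x))/(1 - tanh(x)^2)
  = 1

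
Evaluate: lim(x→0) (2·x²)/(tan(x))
This is a 0/0 indeterminate form.

Apply L'Hôpital's rule: differentiate numerator and denominator separately.
  f(x) = 2·x^2   ⇒   f'(x) = 4·x
  g(x) = tan(x)   ⇒   g'(x) = tan(x)^2 + 1
  lim(x→0) f'(x)/g'(x) = lim(x→0) (4·x)/(tan(x)^2 + 1)
  = 0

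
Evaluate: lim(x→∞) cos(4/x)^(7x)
This is an exponential indeterminate form.

For exponential indeterminate forms, take the natural log:
  Let L = lim(x→∞) cos(4/x)^(7x)
  Then ln(L) = lim(x→∞) [exponent × ln(base)]
  Evaluate using L'Hôpital or standard limits, then exponentiate.
  L = 1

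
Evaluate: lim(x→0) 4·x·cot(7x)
This is a 0·∞ indeterminate form.

Rewrite 0·∞ as a quotient (0/0 or ∞/∞ form), then apply L'Hôpital's rule:
  lim(x→0) 4·x·cot(7x) = 4/7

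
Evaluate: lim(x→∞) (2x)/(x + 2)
This is an ∞/∞ indeterminate form.

Apply L'Hôpital's rule: differentiate numerator and denominator separately.
  f(x) = 2·x   ⇒   f'(x) = 2
  g(x) = x + 2   ⇒   g'(x) = 1
  lim(x→∞) f'(x)/g'(x) = lim(x→∞) (2)/(1)
  = 2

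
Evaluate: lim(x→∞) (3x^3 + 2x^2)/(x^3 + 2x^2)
This is an ∞/∞ indeterminate form.

Apply L'Hôpital's rule: differentiate numerator and denominator separately.
  f(x) = 3·x^3 + 2·x^2   ⇒   f'(x) = 9·x^2 + 4·x
  g(x) = x^3 + 2·x^2   ⇒   g'(x) = 3·x^2 + 4·x
  lim(x→∞) f'(x)/g'(x) = lim(x→∞) (9·x^2 + 4·x)/(3·x^2 + 4·x)
  = 3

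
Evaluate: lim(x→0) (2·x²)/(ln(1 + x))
This is a 0/0 indeterminate form.

Apply L'Hôpital's rule: differentiate numerator and denominator separately.
  f(x) = 2·x^2   ⇒   f'(x) = 4·x
  g(x) = ln(x + 1)   ⇒   g'(x) = 1/(x + 1)
  lim(x→0) f'(x)/g'(x) = lim(x→0) (4·x)/(1/(x + 1))
  = 0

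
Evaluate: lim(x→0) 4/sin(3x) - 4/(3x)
This is an ∞-∞ indeterminate form.

Combine fractions or rationalize to convert ∞-∞ to 0/0 form:
  lim(x→0) 4/sin(3x) - 4/(3x) = 0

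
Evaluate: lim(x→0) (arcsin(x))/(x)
This is a 0/0 indeterminate form.

Apply L'Hôpital's rule: differentiate numerator and denominator separately.
  f(x) = asin(x)   ⇒   f'(x) = 1/sqrt(1 - x^2)
  g(x) = x   ⇒   g'(x) = 1
  lim(x→0) f'(x)/g'(x) = lim(x→0) (1/sqrt(1 - x^2))/(1)
  = 1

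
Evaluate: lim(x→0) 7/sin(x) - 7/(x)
This is an ∞-∞ indeterminate form.

Combine fractions or rationalize to convert ∞-∞ to 0/0 form:
  lim(x→0) 7/sin(x) - 7/(x) = 0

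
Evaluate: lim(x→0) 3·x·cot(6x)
This is a 0·∞ indeterminate form.

Rewrite 0·∞ as a quotient (0/0 or ∞/∞ form), then apply L'Hôpital's rule:
  lim(x→0) 3·x·cot(6x) = 1/2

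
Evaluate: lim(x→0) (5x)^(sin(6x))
This is an exponential indeterminate form.

For exponential indeterminate forms, take the natural log:
  Let L = lim(x→0) (5x)^(sin(6x))
  Then ln(L) = lim(x→0) [exponent × ln(base)]
  Evaluate using L'Hôpital or standard limits, then exponentiate.
  L = 1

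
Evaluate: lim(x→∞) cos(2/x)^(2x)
This is an exponential indeterminate form.

For exponential indeterminate forms, take the natural log:
  Let L = lim(x→∞) cos(2/x)^(2x)
  Then ln(L) = lim(x→∞) [exponent × ln(base)]
  Evaluate using L'Hôpital or standard limits, then exponentiate.
  L = 1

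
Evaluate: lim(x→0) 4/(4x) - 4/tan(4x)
This is an ∞-∞ indeterminate form.

Combine fractions or rationalize to convert ∞-∞ to 0/0 form:
  lim(x→0) 4/(4x) - 4/tan(4x) = 0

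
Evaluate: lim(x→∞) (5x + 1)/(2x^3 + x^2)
This is an ∞/∞ indeterminate form.

Apply L'Hôpital's rule: differentiate numerator and denominator separately.
  f(x) = 5·x + 1   ⇒   f'(x) = 5
  g(x) = 2·x^3 + x^2   ⇒   g'(x) = 6·x^2 + 2·x
  lim(x→∞) f'(x)/g'(x) = lim(x→∞) (5)/(6·x^2 + 2·x)
  = 0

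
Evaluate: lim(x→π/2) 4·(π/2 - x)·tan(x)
This is a 0·∞ indeterminate form.

Rewrite 0·∞ as a quotient (0/0 or ∞/∞ form), then apply L'Hôpital's rule:
  lim(x→π/2) 4·(π/2 - x)·tan(x) = 4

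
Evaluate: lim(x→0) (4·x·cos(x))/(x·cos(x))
This is a 0/0 indeterminate form.

Apply L'Hôpital's rule: differentiate numerator and denominator separately.
  f(x) = 4·x·cos(x)   ⇒   f'(x) = -4·x·sin(x) + 4·cos(x)
  g(x) = x·cos(x)   ⇒   g'(x) = -x·sin(x) + cos(x)
  lim(x→0) f'(x)/g'(x) = lim(x→0) (-4·x·sin(x) + 4·cos(x))/(-x·sin(x) + cos(x))
  = 4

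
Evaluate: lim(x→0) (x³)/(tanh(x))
This is a 0/0 indeterminate form.

Apply L'Hôpital's rule: differentiate numerator and denominator separately.
  f(x) = x^3   ⇒   f'(x) = 3·x^2
  g(x) = tanh(x)   ⇒   g'(x) = 1 - tanh(x)^2
  lim(x→0) f'(x)/g'(x) = lim(x→0) (3·x^2)/(1 - tanh(x)^2)
  = 0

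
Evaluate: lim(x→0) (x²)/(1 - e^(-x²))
This is a 0/0 indeterminate form.

Apply L'Hôpital's rule: differentiate numerator and denominator separately.
  f(x) = x^2   ⇒   f'(x) = 2·x
  g(x) = 1 - e^(-x^2)   ⇒   g'(x) = 2·x·e^(-x^2)
  lim(x→0) f'(x)/g'(x) = lim(x→0) (2·x)/(2·x·e^(-x^2))
  = 1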